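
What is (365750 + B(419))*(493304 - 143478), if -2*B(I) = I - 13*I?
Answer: 128828322064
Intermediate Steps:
B(I) = 6*I (B(I) = -(I - 13*I)/2 = -(-6)*I = 6*I)
(365750 + B(419))*(493304 - 143478) = (365750 + 6*419)*(493304 - 143478) = (365750 + 2514)*349826 = 368264*349826 = 128828322064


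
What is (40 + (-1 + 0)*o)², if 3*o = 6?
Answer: 1444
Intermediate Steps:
o = 2 (o = (⅓)*6 = 2)
(40 + (-1 + 0)*o)² = (40 + (-1 + 0)*2)² = (40 - 1*2)² = (40 - 2)² = 38² = 1444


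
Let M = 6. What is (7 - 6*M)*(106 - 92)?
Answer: -406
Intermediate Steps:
(7 - 6*M)*(106 - 92) = (7 - 6*6)*(106 - 92) = (7 - 36)*14 = -29*14 = -406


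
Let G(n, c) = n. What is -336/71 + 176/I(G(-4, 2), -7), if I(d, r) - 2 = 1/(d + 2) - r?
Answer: 19280/1207 ≈ 15.973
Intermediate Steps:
I(d, r) = 2 + 1/(2 + d) - r (I(d, r) = 2 + (1/(d + 2) - r) = 2 + (1/(2 + d) - r) = 2 + 1/(2 + d) - r)
-336/71 + 176/I(G(-4, 2), -7) = -336/71 + 176/(((5 - 2*(-7) + 2*(-4) - 1*(-4)*(-7))/(2 - 4))) = -336*1/71 + 176/(((5 + 14 - 8 - 28)/(-2))) = -336/71 + 176/((-½*(-17))) = -336/71 + 176/(17/2) = -336/71 + 176*(2/17) = -336/71 + 352/17 = 19280/1207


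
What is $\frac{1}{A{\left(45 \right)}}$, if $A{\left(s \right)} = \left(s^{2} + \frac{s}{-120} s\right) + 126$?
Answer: $\frac{8}{17073} \approx 0.00046858$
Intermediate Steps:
$A{\left(s \right)} = 126 + \frac{119 s^{2}}{120}$ ($A{\left(s \right)} = \left(s^{2} + s \left(- \frac{1}{120}\right) s\right) + 126 = \left(s^{2} + - \frac{s}{120} s\right) + 126 = \left(s^{2} - \frac{s^{2}}{120}\right) + 126 = \frac{119 s^{2}}{120} + 126 = 126 + \frac{119 s^{2}}{120}$)
$\frac{1}{A{\left(45 \right)}} = \frac{1}{126 + \frac{119 \cdot 45^{2}}{120}} = \frac{1}{126 + \frac{119}{120} \cdot 2025} = \frac{1}{126 + \frac{16065}{8}} = \frac{1}{\frac{17073}{8}} = \frac{8}{17073}$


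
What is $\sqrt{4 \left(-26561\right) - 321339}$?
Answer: $i \sqrt{427583} \approx 653.9 i$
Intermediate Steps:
$\sqrt{4 \left(-26561\right) - 321339} = \sqrt{-106244 - 321339} = \sqrt{-427583} = i \sqrt{427583}$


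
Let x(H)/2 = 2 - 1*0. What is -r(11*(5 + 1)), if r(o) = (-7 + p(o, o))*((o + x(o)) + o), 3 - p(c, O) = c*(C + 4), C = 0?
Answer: 36448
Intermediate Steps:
x(H) = 4 (x(H) = 2*(2 - 1*0) = 2*(2 + 0) = 2*2 = 4)
p(c, O) = 3 - 4*c (p(c, O) = 3 - c*(0 + 4) = 3 - c*4 = 3 - 4*c)
r(o) = (-4 - 4*o)*(4 + 2*o) (r(o) = (-7 + (3 - 4*o))*((o + 4) + o) = (-4 - 4*o)*((4 + o) + o) = (-4 - 4*o)*(4 + 2*o))
-r(11*(5 + 1)) = -(-16 - 264*(5 + 1) - 8*121*(5 + 1)²) = -(-16 - 264*6 - 8*(11*6)²) = -(-16 - 24*66 - 8*66²) = -(-16 - 1584 - 8*4356) = -(-16 - 1584 - 34848) = -1*(-36448) = 36448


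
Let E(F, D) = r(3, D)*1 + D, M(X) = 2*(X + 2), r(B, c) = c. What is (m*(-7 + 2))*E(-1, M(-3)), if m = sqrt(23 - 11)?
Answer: 40*sqrt(3) ≈ 69.282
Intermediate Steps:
M(X) = 4 + 2*X (M(X) = 2*(2 + X) = 4 + 2*X)
E(F, D) = 2*D (E(F, D) = D*1 + D = D + D = 2*D)
m = 2*sqrt(3) (m = sqrt(12) = 2*sqrt(3) ≈ 3.4641)
(m*(-7 + 2))*E(-1, M(-3)) = ((2*sqrt(3))*(-7 + 2))*(2*(4 + 2*(-3))) = ((2*sqrt(3))*(-5))*(2*(4 - 6)) = (-10*sqrt(3))*(2*(-2)) = -10*sqrt(3)*(-4) = 40*sqrt(3)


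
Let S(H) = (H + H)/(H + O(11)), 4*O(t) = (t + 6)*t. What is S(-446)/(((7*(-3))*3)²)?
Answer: 3568/6338493 ≈ 0.00056291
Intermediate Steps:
O(t) = t*(6 + t)/4 (O(t) = ((t + 6)*t)/4 = ((6 + t)*t)/4 = (t*(6 + t))/4 = t*(6 + t)/4)
S(H) = 2*H/(187/4 + H) (S(H) = (H + H)/(H + (¼)*11*(6 + 11)) = (2*H)/(H + (¼)*11*17) = (2*H)/(H + 187/4) = (2*H)/(187/4 + H) = 2*H/(187/4 + H))
S(-446)/(((7*(-3))*3)²) = (8*(-446)/(187 + 4*(-446)))/(((7*(-3))*3)²) = (8*(-446)/(187 - 1784))/((-21*3)²) = (8*(-446)/(-1597))/((-63)²) = (8*(-446)*(-1/1597))/3969 = (3568/1597)*(1/3969) = 3568/6338493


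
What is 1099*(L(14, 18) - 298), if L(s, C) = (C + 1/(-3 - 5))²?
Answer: 1513323/64 ≈ 23646.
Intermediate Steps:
L(s, C) = (-⅛ + C)² (L(s, C) = (C + 1/(-8))² = (C - ⅛)² = (-⅛ + C)²)
1099*(L(14, 18) - 298) = 1099*((-1 + 8*18)²/64 - 298) = 1099*((-1 + 144)²/64 - 298) = 1099*((1/64)*143² - 298) = 1099*((1/64)*20449 - 298) = 1099*(20449/64 - 298) = 1099*(1377/64) = 1513323/64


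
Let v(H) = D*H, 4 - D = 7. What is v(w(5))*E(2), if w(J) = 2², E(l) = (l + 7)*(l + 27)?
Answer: -3132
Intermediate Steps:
D = -3 (D = 4 - 1*7 = 4 - 7 = -3)
E(l) = (7 + l)*(27 + l)
w(J) = 4
v(H) = -3*H
v(w(5))*E(2) = (-3*4)*(189 + 2² + 34*2) = -12*(189 + 4 + 68) = -12*261 = -3132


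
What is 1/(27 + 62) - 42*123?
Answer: -459773/89 ≈ -5166.0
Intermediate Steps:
1/(27 + 62) - 42*123 = 1/89 - 5166 = -459773/89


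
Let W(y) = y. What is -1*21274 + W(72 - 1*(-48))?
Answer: -21154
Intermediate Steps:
-1*21274 + W(72 - 1*(-48)) = -1*21274 + (72 - 1*(-48)) = -21274 + (72 + 48) = -21274 + 120 = -21154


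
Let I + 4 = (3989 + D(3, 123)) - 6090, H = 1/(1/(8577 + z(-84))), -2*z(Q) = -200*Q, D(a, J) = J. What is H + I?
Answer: -1805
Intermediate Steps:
z(Q) = 100*Q (z(Q) = -(-100)*Q = 100*Q)
H = 177 (H = 1/(1/(8577 + 100*(-84))) = 1/(1/(8577 - 8400)) = 1/(1/177) = 177)
I = -1982 (I = -4 + ((3989 + 123) - 6090) = -4 + (4112 - 6090) = -4 - 1978 = -1982)
H + I = 177 - 1982 = -1805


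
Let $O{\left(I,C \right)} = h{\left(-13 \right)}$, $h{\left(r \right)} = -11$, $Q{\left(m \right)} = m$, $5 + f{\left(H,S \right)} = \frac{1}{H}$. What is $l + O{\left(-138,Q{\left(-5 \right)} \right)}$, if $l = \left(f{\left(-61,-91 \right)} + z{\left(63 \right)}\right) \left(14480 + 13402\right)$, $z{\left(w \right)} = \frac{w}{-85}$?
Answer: $- \frac{832418381}{5185} \approx -1.6054 \cdot 10^{5}$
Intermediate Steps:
$f{\left(H,S \right)} = -5 + \frac{1}{H}$
$O{\left(I,C \right)} = -11$
$z{\left(w \right)} = - \frac{w}{85}$ ($z{\left(w \right)} = w \left(- \frac{1}{85}\right) = - \frac{w}{85}$)
$l = - \frac{832361346}{5185}$ ($l = \left(\left(-5 + \frac{1}{-61}\right) - \frac{63}{85}\right) \left(14480 + 13402\right) = \left(\left(-5 - \frac{1}{61}\right) - \frac{63}{85}\right) 27882 = \left(- \frac{306}{61} - \frac{63}{85}\right) 27882 = \left(- \frac{29853}{5185}\right) 27882 = - \frac{832361346}{5185} \approx -1.6053 \cdot 10^{5}$)
$l + O{\left(-138,Q{\left(-5 \right)} \right)} = - \frac{832361346}{5185} - 11 = - \frac{832418381}{5185}$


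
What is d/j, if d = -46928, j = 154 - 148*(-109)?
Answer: -23464/8143 ≈ -2.8815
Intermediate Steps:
j = 16286 (j = 154 + 16132 = 16286)
d/j = -46928/16286 = -46928*1/16286 = -23464/8143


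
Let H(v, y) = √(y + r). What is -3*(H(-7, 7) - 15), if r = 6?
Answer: 45 - 3*√13 ≈ 34.183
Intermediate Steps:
H(v, y) = √(6 + y) (H(v, y) = √(y + 6) = √(6 + y))
-3*(H(-7, 7) - 15) = -3*(√(6 + 7) - 15) = -3*(√13 - 15) = -3*(-15 + √13) = 45 - 3*√13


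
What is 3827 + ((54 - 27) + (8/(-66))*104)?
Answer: 126766/33 ≈ 3841.4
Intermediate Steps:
3827 + ((54 - 27) + (8/(-66))*104) = 3827 + (27 + (8*(-1/66))*104) = 3827 + (27 - 4/33*104) = 3827 + (27 - 416/33) = 3827 + 475/33 = 126766/33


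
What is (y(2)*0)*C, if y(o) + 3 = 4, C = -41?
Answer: 0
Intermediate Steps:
y(o) = 1 (y(o) = -3 + 4 = 1)
(y(2)*0)*C = (1*0)*(-41) = 0*(-41) = 0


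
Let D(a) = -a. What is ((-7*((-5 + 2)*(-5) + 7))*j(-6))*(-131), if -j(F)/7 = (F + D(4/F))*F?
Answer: -4518976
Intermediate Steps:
j(F) = -7*F*(F - 4/F) (j(F) = -7*(F - 4/F)*F = -7*F*(F - 4/F))
((-7*((-5 + 2)*(-5) + 7))*j(-6))*(-131) = ((-7*((-5 + 2)*(-5) + 7))*(28 - 7*(-6)**2))*(-131) = ((-7*(-3*(-5) + 7))*(28 - 7*36))*(-131) = ((-7*(15 + 7))*(28 - 252))*(-131) = (-7*22*(-224))*(-131) = -154*(-224)*(-131) = 34496*(-131) = -4518976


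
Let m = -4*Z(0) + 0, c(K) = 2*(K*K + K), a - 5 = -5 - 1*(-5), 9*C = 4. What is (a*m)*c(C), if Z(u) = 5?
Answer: -10400/81 ≈ -128.40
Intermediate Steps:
C = 4/9 (C = (⅑)*4 = 4/9 ≈ 0.44444)
a = 5 (a = 5 + (-5 - 1*(-5)) = 5 + (-5 + 5) = 5 + 0 = 5)
c(K) = 2*K + 2*K² (c(K) = 2*(K² + K) = 2*(K + K²) = 2*K + 2*K²)
m = -20 (m = -4*5 + 0 = -20 + 0 = -20)
(a*m)*c(C) = (5*(-20))*(2*(4/9)*(1 + 4/9)) = -200*4*13/(9*9) = -100*104/81 = -10400/81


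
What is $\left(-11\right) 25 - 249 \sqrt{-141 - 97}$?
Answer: $-275 - 249 i \sqrt{238} \approx -275.0 - 3841.4 i$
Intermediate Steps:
$\left(-11\right) 25 - 249 \sqrt{-141 - 97} = -275 - 249 \sqrt{-141 - 97} = -275 - 249 \sqrt{-238} = -275 - 249 i \sqrt{238}$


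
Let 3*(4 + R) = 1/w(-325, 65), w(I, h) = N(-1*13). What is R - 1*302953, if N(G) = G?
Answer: -11815324/39 ≈ -3.0296e+5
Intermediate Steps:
w(I, h) = -13 (w(I, h) = -1*13 = -13)
R = -157/39 (R = -4 + (⅓)/(-13) = -4 + (⅓)*(-1/13) = -4 - 1/39 = -157/39 ≈ -4.0256)
R - 1*302953 = -157/39 - 1*302953 = -157/39 - 302953 = -11815324/39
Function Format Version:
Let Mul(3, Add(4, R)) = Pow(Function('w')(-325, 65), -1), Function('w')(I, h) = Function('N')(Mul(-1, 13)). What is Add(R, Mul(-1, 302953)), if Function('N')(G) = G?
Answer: Rational(-11815324, 39) ≈ -3.0296e+5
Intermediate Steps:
Function('w')(I, h) = -13 (Function('w')(I, h) = Mul(-1, 13) = -13)
R = Rational(-157, 39) (R = Add(-4, Mul(Rational(1, 3), Pow(-13, -1))) = Add(-4, Mul(Rational(1, 3), Rational(-1, 13))) = Add(-4, Rational(-1, 39)) = Rational(-157, 39) ≈ -4.0256)
Add(R, Mul(-1, 302953)) = Add(Rational(-157, 39), Mul(-1, 302953)) = Add(Rational(-157, 39), -302953) = Rational(-11815324, 39)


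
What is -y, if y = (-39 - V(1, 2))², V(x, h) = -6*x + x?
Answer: -1156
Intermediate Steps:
V(x, h) = -5*x
y = 1156 (y = (-39 - (-5))² = (-39 - 1*(-5))² = (-39 + 5)² = (-34)² = 1156)
-y = -1*1156 = -1156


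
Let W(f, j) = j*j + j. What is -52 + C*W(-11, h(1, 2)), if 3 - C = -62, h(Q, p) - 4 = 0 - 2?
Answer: 338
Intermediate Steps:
h(Q, p) = 2 (h(Q, p) = 4 + (0 - 2) = 4 - 2 = 2)
W(f, j) = j + j**2 (W(f, j) = j**2 + j = j + j**2)
C = 65 (C = 3 - 1*(-62) = 3 + 62 = 65)
-52 + C*W(-11, h(1, 2)) = -52 + 65*(2*(1 + 2)) = -52 + 65*(2*3) = -52 + 65*6 = -52 + 390 = 338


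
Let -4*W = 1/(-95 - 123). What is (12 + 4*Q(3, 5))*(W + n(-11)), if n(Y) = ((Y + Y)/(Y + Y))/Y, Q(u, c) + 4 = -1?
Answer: 861/1199 ≈ 0.71810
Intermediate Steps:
Q(u, c) = -5 (Q(u, c) = -4 - 1 = -5)
n(Y) = 1/Y (n(Y) = ((2*Y)/((2*Y)))/Y = ((2*Y)*(1/(2*Y)))/Y = 1/Y)
W = 1/872 (W = -1/(4*(-95 - 123)) = -¼/(-218) = -¼*(-1/218) = 1/872 ≈ 0.0011468)
(12 + 4*Q(3, 5))*(W + n(-11)) = (12 + 4*(-5))*(1/872 + 1/(-11)) = (12 - 20)*(1/872 - 1/11) = -8*(-861/9592) = 861/1199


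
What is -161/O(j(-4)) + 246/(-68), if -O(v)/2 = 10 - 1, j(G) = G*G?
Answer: 815/153 ≈ 5.3268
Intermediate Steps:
j(G) = G²
O(v) = -18 (O(v) = -2*(10 - 1) = -2*9 = -18)
-161/O(j(-4)) + 246/(-68) = -161/(-18) + 246/(-68) = -161*(-1/18) + 246*(-1/68) = 161/18 - 123/34 = 815/153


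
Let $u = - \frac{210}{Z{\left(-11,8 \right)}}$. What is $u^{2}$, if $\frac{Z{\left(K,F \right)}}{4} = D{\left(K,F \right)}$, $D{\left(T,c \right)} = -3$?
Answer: $\frac{1225}{4} \approx 306.25$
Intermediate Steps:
$Z{\left(K,F \right)} = -12$ ($Z{\left(K,F \right)} = 4 \left(-3\right) = -12$)
$u = \frac{35}{2}$ ($u = - \frac{210}{-12} = \left(-210\right) \left(- \frac{1}{12}\right) = \frac{35}{2} \approx 17.5$)
$u^{2} = \left(\frac{35}{2}\right)^{2} = \frac{1225}{4}$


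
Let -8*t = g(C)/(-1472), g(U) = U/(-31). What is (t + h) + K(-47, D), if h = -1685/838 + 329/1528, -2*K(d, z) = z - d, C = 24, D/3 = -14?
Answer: -15686633663/3651883328 ≈ -4.2955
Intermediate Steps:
D = -42 (D = 3*(-14) = -42)
g(U) = -U/31 (g(U) = U*(-1/31) = -U/31)
K(d, z) = d/2 - z/2 (K(d, z) = -(z - d)/2 = d/2 - z/2)
t = -3/45632 (t = -(-1/31*24)/(8*(-1472)) = -(-3)*(-1)/(31*1472) = -⅛*3/5704 = -3/45632 ≈ -6.5743e-5)
h = -1149489/640232 (h = -1685*1/838 + 329*(1/1528) = -1685/838 + 329/1528 = -1149489/640232 ≈ -1.7954)
(t + h) + K(-47, D) = (-3/45632 - 1149489/640232) + ((½)*(-47) - ½*(-42)) = -6556925343/3651883328 + (-47/2 + 21) = -6556925343/3651883328 - 5/2 = -15686633663/3651883328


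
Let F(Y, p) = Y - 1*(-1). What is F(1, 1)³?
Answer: 8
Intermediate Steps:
F(Y, p) = 1 + Y (F(Y, p) = Y + 1 = 1 + Y)
F(1, 1)³ = (1 + 1)³ = 2³ = 8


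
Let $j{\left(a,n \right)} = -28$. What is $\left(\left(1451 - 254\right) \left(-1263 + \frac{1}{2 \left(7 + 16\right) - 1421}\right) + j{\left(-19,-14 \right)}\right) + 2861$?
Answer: $- \frac{2074845947}{1375} \approx -1.509 \cdot 10^{6}$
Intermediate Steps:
$\left(\left(1451 - 254\right) \left(-1263 + \frac{1}{2 \left(7 + 16\right) - 1421}\right) + j{\left(-19,-14 \right)}\right) + 2861 = \left(\left(1451 - 254\right) \left(-1263 + \frac{1}{2 \left(7 + 16\right) - 1421}\right) - 28\right) + 2861 = \left(1197 \left(-1263 + \frac{1}{2 \cdot 23 - 1421}\right) - 28\right) + 2861 = \left(1197 \left(-1263 + \frac{1}{46 - 1421}\right) - 28\right) + 2861 = \left(1197 \left(-1263 + \frac{1}{-1375}\right) - 28\right) + 2861 = \left(1197 \left(-1263 - \frac{1}{1375}\right) - 28\right) + 2861 = \left(1197 \left(- \frac{1736626}{1375}\right) - 28\right) + 2861 = \left(- \frac{2078741322}{1375} - 28\right) + 2861 = - \frac{2078779822}{1375} + 2861 = - \frac{2074845947}{1375}$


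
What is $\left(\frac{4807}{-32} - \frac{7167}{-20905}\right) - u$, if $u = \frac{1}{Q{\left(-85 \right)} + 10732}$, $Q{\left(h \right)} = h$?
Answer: $- \frac{1067479440137}{7122417120} \approx -149.88$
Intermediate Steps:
$u = \frac{1}{10647}$ ($u = \frac{1}{-85 + 10732} = \frac{1}{10647} \approx 9.3923 \cdot 10^{-5}$)
$\left(\frac{4807}{-32} - \frac{7167}{-20905}\right) - u = \left(\frac{4807}{-32} - \frac{7167}{-20905}\right) - \frac{1}{10647} = \left(4807 \left(- \frac{1}{32}\right) - - \frac{7167}{20905}\right) - \frac{1}{10647} = \left(- \frac{4807}{32} + \frac{7167}{20905}\right) - \frac{1}{10647} = - \frac{100260991}{668960} - \frac{1}{10647} = - \frac{1067479440137}{7122417120}$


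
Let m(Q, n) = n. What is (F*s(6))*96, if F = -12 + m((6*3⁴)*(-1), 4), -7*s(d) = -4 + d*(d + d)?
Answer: 52224/7 ≈ 7460.6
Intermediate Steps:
s(d) = 4/7 - 2*d²/7 (s(d) = -(-4 + d*(d + d))/7 = -(-4 + d*(2*d))/7 = -(-4 + 2*d²)/7 = 4/7 - 2*d²/7)
F = -8 (F = -12 + 4 = -8)
(F*s(6))*96 = -8*(4/7 - 2/7*6²)*96 = -8*(4/7 - 2/7*36)*96 = -8*(4/7 - 72/7)*96 = -8*(-68/7)*96 = (544/7)*96 = 52224/7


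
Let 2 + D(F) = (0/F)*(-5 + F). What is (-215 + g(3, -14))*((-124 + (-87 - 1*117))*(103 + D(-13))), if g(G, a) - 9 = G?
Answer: 6724984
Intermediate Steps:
g(G, a) = 9 + G
D(F) = -2 (D(F) = -2 + (0/F)*(-5 + F) = -2 + 0*(-5 + F) = -2 + 0 = -2)
(-215 + g(3, -14))*((-124 + (-87 - 1*117))*(103 + D(-13))) = (-215 + (9 + 3))*((-124 + (-87 - 1*117))*(103 - 2)) = (-215 + 12)*((-124 + (-87 - 117))*101) = -203*(-124 - 204)*101 = -(-66584)*101 = -203*(-33128) = 6724984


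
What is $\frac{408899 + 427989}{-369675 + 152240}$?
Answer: $- \frac{836888}{217435} \approx -3.8489$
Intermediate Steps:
$\frac{408899 + 427989}{-369675 + 152240} = \frac{836888}{-217435} = 836888 \left(- \frac{1}{217435}\right) = - \frac{836888}{217435}$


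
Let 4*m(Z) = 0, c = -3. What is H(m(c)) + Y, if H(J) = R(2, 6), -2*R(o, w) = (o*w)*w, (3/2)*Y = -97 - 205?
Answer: -712/3 ≈ -237.33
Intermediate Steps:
m(Z) = 0 (m(Z) = (¼)*0 = 0)
Y = -604/3 (Y = 2*(-97 - 205)/3 = (⅔)*(-302) = -604/3 ≈ -201.33)
R(o, w) = -o*w²/2 (R(o, w) = -o*w*w/2 = -o*w²/2)
H(J) = -36 (H(J) = -½*2*6² = -½*2*36 = -36)
H(m(c)) + Y = -36 - 604/3 = -712/3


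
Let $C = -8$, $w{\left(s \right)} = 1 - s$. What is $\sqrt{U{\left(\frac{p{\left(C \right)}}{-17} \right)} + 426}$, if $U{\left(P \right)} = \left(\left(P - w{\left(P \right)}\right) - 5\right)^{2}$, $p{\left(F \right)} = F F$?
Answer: $\frac{\sqrt{176014}}{17} \approx 24.679$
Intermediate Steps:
$p{\left(F \right)} = F^{2}$
$U{\left(P \right)} = \left(-6 + 2 P\right)^{2}$ ($U{\left(P \right)} = \left(\left(P - \left(1 - P\right)\right) - 5\right)^{2} = \left(\left(P + \left(-1 + P\right)\right) - 5\right)^{2} = \left(\left(-1 + 2 P\right) - 5\right)^{2} = \left(-6 + 2 P\right)^{2}$)
$\sqrt{U{\left(\frac{p{\left(C \right)}}{-17} \right)} + 426} = \sqrt{4 \left(-3 + \frac{\left(-8\right)^{2}}{-17}\right)^{2} + 426} = \sqrt{4 \left(-3 + 64 \left(- \frac{1}{17}\right)\right)^{2} + 426} = \sqrt{4 \left(-3 - \frac{64}{17}\right)^{2} + 426} = \sqrt{4 \left(- \frac{115}{17}\right)^{2} + 426} = \sqrt{4 \cdot \frac{13225}{289} + 426} = \sqrt{\frac{52900}{289} + 426} = \sqrt{\frac{176014}{289}} = \frac{\sqrt{176014}}{17}$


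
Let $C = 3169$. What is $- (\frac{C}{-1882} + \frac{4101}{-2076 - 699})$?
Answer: $\frac{5504019}{1740850} \approx 3.1617$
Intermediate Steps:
$- (\frac{C}{-1882} + \frac{4101}{-2076 - 699}) = - (\frac{3169}{-1882} + \frac{4101}{-2076 - 699}) = - (3169 \left(- \frac{1}{1882}\right) + \frac{4101}{-2775}) = - (- \frac{3169}{1882} + 4101 \left(- \frac{1}{2775}\right)) = - (- \frac{3169}{1882} - \frac{1367}{925}) = \left(-1\right) \left(- \frac{5504019}{1740850}\right) = \frac{5504019}{1740850}$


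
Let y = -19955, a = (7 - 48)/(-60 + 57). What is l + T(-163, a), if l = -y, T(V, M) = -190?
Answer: 19765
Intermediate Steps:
a = 41/3 (a = -41/(-3) = -41*(-⅓) = 41/3 ≈ 13.667)
l = 19955 (l = -1*(-19955) = 19955)
l + T(-163, a) = 19955 - 190 = 19765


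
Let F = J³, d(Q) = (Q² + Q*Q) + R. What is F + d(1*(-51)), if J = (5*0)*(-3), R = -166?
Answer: 5036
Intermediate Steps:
J = 0 (J = 0*(-3) = 0)
d(Q) = -166 + 2*Q² (d(Q) = (Q² + Q*Q) - 166 = (Q² + Q²) - 166 = 2*Q² - 166 = -166 + 2*Q²)
F = 0 (F = 0³ = 0)
F + d(1*(-51)) = 0 + (-166 + 2*(1*(-51))²) = 0 + (-166 + 2*(-51)²) = 0 + (-166 + 2*2601) = 0 + (-166 + 5202) = 0 + 5036 = 5036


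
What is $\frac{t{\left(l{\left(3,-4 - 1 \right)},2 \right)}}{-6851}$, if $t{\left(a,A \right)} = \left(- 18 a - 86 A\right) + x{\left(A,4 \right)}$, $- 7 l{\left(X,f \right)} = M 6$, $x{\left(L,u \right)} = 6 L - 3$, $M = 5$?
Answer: $\frac{601}{47957} \approx 0.012532$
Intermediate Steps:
$x{\left(L,u \right)} = -3 + 6 L$
$l{\left(X,f \right)} = - \frac{30}{7}$ ($l{\left(X,f \right)} = - \frac{5 \cdot 6}{7} = \left(- \frac{1}{7}\right) 30 = - \frac{30}{7}$)
$t{\left(a,A \right)} = -3 - 80 A - 18 a$ ($t{\left(a,A \right)} = \left(- 18 a - 86 A\right) + \left(-3 + 6 A\right) = \left(- 86 A - 18 a\right) + \left(-3 + 6 A\right) = -3 - 80 A - 18 a$)
$\frac{t{\left(l{\left(3,-4 - 1 \right)},2 \right)}}{-6851} = \frac{-3 - 160 - - \frac{540}{7}}{-6851} = \left(-3 - 160 + \frac{540}{7}\right) \left(- \frac{1}{6851}\right) = \left(- \frac{601}{7}\right) \left(- \frac{1}{6851}\right) = \frac{601}{47957}$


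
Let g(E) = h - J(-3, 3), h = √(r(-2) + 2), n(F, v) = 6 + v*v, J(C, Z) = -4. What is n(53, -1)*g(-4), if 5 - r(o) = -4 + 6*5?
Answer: 28 + 7*I*√19 ≈ 28.0 + 30.512*I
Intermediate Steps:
r(o) = -21 (r(o) = 5 - (-4 + 6*5) = 5 - (-4 + 30) = 5 - 1*26 = 5 - 26 = -21)
n(F, v) = 6 + v²
h = I*√19 (h = √(-21 + 2) = √(-19) = I*√19 ≈ 4.3589*I)
g(E) = 4 + I*√19 (g(E) = I*√19 - 1*(-4) = I*√19 + 4 = 4 + I*√19)
n(53, -1)*g(-4) = (6 + (-1)²)*(4 + I*√19) = (6 + 1)*(4 + I*√19) = 7*(4 + I*√19) = 28 + 7*I*√19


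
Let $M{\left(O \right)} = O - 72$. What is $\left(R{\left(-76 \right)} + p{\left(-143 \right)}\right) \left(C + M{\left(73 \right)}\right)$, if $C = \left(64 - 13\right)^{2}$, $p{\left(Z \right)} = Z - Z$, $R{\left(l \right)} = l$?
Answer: $-197752$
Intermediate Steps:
$p{\left(Z \right)} = 0$
$M{\left(O \right)} = -72 + O$ ($M{\left(O \right)} = O - 72 = -72 + O$)
$C = 2601$ ($C = 51^{2} = 2601$)
$\left(R{\left(-76 \right)} + p{\left(-143 \right)}\right) \left(C + M{\left(73 \right)}\right) = \left(-76 + 0\right) \left(2601 + \left(-72 + 73\right)\right) = - 76 \left(2601 + 1\right) = \left(-76\right) 2602 = -197752$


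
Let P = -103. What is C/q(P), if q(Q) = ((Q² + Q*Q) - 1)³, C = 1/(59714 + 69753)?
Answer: 1/1236548098139798171 ≈ 8.0870e-19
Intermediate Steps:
C = 1/129467 ≈ 7.7240e-6
q(Q) = (-1 + 2*Q²)³ (q(Q) = ((Q² + Q²) - 1)³ = (2*Q² - 1)³ = (-1 + 2*Q²)³)
C/q(P) = 1/(129467*((-1 + 2*(-103)²)³)) = 1/(129467*((-1 + 2*10609)³)) = 1/(129467*((-1 + 21218)³)) = 1/(129467*(21217³)) = (1/129467)/9551067825313 = (1/129467)*(1/9551067825313) = 1/1236548098139798171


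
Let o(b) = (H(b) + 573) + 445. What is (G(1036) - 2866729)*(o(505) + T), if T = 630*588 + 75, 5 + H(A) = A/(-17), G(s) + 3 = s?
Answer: -18098219982816/17 ≈ -1.0646e+12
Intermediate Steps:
G(s) = -3 + s
H(A) = -5 - A/17 (H(A) = -5 + A/(-17) = -5 + A*(-1/17) = -5 - A/17)
T = 370515 (T = 370440 + 75 = 370515)
o(b) = 1013 - b/17 (o(b) = ((-5 - b/17) + 573) + 445 = (568 - b/17) + 445 = 1013 - b/17)
(G(1036) - 2866729)*(o(505) + T) = ((-3 + 1036) - 2866729)*((1013 - 1/17*505) + 370515) = (1033 - 2866729)*((1013 - 505/17) + 370515) = -2865696*(16716/17 + 370515) = -2865696*6315471/17 = -18098219982816/17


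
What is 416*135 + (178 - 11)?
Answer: 56327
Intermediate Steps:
416*135 + (178 - 11) = 56160 + 167 = 56327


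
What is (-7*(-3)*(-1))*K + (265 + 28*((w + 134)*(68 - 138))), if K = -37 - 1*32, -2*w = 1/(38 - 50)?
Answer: -783023/3 ≈ -2.6101e+5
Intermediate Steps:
w = 1/24 (w = -1/(2*(38 - 50)) = -½/(-12) = -½*(-1/12) = 1/24 ≈ 0.041667)
K = -69 (K = -37 - 32 = -69)
(-7*(-3)*(-1))*K + (265 + 28*((w + 134)*(68 - 138))) = (-7*(-3)*(-1))*(-69) + (265 + 28*((1/24 + 134)*(68 - 138))) = (21*(-1))*(-69) + (265 + 28*((3217/24)*(-70))) = -21*(-69) + (265 + 28*(-112595/12)) = 1449 + (265 - 788165/3) = 1449 - 787370/3 = -783023/3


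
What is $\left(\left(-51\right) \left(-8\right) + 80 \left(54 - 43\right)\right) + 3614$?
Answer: $4902$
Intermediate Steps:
$\left(\left(-51\right) \left(-8\right) + 80 \left(54 - 43\right)\right) + 3614 = \left(408 + 80 \cdot 11\right) + 3614 = \left(408 + 880\right) + 3614 = 1288 + 3614 = 4902$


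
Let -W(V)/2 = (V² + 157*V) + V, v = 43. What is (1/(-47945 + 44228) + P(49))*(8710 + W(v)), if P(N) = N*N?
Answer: -76536649216/3717 ≈ -2.0591e+7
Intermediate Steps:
P(N) = N²
W(V) = -316*V - 2*V² (W(V) = -2*((V² + 157*V) + V) = -2*(V² + 158*V) = -316*V - 2*V²)
(1/(-47945 + 44228) + P(49))*(8710 + W(v)) = (1/(-47945 + 44228) + 49²)*(8710 - 2*43*(158 + 43)) = (1/(-3717) + 2401)*(8710 - 2*43*201) = (-1/3717 + 2401)*(8710 - 17286) = (8924516/3717)*(-8576) = -76536649216/3717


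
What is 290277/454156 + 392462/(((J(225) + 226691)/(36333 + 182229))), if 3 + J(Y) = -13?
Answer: 38956332012539439/102945811300 ≈ 3.7842e+5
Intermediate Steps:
J(Y) = -16 (J(Y) = -3 - 13 = -16)
290277/454156 + 392462/(((J(225) + 226691)/(36333 + 182229))) = 290277/454156 + 392462/(((-16 + 226691)/(36333 + 182229))) = 290277*(1/454156) + 392462/((226675/218562)) = 290277/454156 + 392462/((226675*(1/218562))) = 290277/454156 + 392462/(226675/218562) = 290277/454156 + 392462*(218562/226675) = 290277/454156 + 85777279644/226675 = 38956332012539439/102945811300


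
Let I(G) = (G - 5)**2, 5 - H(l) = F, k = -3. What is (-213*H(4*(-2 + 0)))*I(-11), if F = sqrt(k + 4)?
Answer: -218112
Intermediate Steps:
F = 1 (F = sqrt(-3 + 4) = sqrt(1) = 1)
H(l) = 4 (H(l) = 5 - 1*1 = 5 - 1 = 4)
I(G) = (-5 + G)**2
(-213*H(4*(-2 + 0)))*I(-11) = (-213*4)*(-5 - 11)**2 = -852*(-16)**2 = -852*256 = -218112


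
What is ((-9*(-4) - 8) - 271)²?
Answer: 59049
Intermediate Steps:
((-9*(-4) - 8) - 271)² = ((36 - 8) - 271)² = (28 - 271)² = (-243)² = 59049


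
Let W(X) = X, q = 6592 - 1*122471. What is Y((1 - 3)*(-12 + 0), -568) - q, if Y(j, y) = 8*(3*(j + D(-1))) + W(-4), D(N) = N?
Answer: 116427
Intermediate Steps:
q = -115879 (q = 6592 - 122471 = -115879)
Y(j, y) = -28 + 24*j (Y(j, y) = 8*(3*(j - 1)) - 4 = 8*(3*(-1 + j)) - 4 = 8*(-3 + 3*j) - 4 = (-24 + 24*j) - 4 = -28 + 24*j)
Y((1 - 3)*(-12 + 0), -568) - q = (-28 + 24*((1 - 3)*(-12 + 0))) - 1*(-115879) = (-28 + 24*(-2*(-12))) + 115879 = (-28 + 24*24) + 115879 = (-28 + 576) + 115879 = 548 + 115879 = 116427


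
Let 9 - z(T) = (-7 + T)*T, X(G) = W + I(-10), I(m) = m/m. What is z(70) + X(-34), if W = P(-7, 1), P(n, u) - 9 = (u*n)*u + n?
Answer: -4405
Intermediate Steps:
I(m) = 1
P(n, u) = 9 + n + n*u**2 (P(n, u) = 9 + ((u*n)*u + n) = 9 + ((n*u)*u + n) = 9 + (n*u**2 + n) = 9 + (n + n*u**2) = 9 + n + n*u**2)
W = -5 (W = 9 - 7 - 7*1**2 = 9 - 7 - 7*1 = 9 - 7 - 7 = -5)
X(G) = -4 (X(G) = -5 + 1 = -4)
z(T) = 9 - T*(-7 + T) (z(T) = 9 - (-7 + T)*T = 9 - T*(-7 + T))
z(70) + X(-34) = (9 - 1*70**2 + 7*70) - 4 = (9 - 1*4900 + 490) - 4 = (9 - 4900 + 490) - 4 = -4401 - 4 = -4405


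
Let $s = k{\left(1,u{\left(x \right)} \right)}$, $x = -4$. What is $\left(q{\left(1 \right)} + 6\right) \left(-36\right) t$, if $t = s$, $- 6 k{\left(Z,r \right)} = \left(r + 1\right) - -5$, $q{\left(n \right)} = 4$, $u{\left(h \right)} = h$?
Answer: $120$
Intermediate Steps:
$k{\left(Z,r \right)} = -1 - \frac{r}{6}$ ($k{\left(Z,r \right)} = - \frac{\left(r + 1\right) - -5}{6} = - \frac{\left(1 + r\right) + 5}{6} = - \frac{6 + r}{6} = -1 - \frac{r}{6}$)
$s = - \frac{1}{3}$ ($s = -1 - - \frac{2}{3} = -1 + \frac{2}{3} = - \frac{1}{3} \approx -0.33333$)
$t = - \frac{1}{3} \approx -0.33333$
$\left(q{\left(1 \right)} + 6\right) \left(-36\right) t = \left(4 + 6\right) \left(-36\right) \left(- \frac{1}{3}\right) = 10 \left(-36\right) \left(- \frac{1}{3}\right) = \left(-360\right) \left(- \frac{1}{3}\right) = 120$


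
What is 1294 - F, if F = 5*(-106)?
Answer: 1824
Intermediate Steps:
F = -530
1294 - F = 1294 - 1*(-530) = 1294 + 530 = 1824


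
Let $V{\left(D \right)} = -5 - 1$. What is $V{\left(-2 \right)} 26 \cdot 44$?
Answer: $-6864$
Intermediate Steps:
$V{\left(D \right)} = -6$ ($V{\left(D \right)} = -5 - 1 = -6$)
$V{\left(-2 \right)} 26 \cdot 44 = \left(-6\right) 26 \cdot 44 = \left(-156\right) 44 = -6864$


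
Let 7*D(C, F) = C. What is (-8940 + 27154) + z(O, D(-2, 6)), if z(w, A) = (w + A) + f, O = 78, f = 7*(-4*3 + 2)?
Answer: 127552/7 ≈ 18222.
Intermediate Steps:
D(C, F) = C/7
f = -70 (f = 7*(-12 + 2) = 7*(-10) = -70)
z(w, A) = -70 + A + w (z(w, A) = (w + A) - 70 = (A + w) - 70 = -70 + A + w)
(-8940 + 27154) + z(O, D(-2, 6)) = (-8940 + 27154) + (-70 + (⅐)*(-2) + 78) = 18214 + (-70 - 2/7 + 78) = 18214 + 54/7 = 127552/7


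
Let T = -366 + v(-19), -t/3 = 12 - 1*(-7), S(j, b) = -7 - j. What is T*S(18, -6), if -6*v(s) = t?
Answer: 17825/2 ≈ 8912.5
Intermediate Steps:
t = -57 (t = -3*(12 - 1*(-7)) = -3*(12 + 7) = -3*19 = -57)
v(s) = 19/2 (v(s) = -⅙*(-57) = 19/2)
T = -713/2 (T = -366 + 19/2 = -713/2 ≈ -356.50)
T*S(18, -6) = -713*(-7 - 1*18)/2 = -713*(-7 - 18)/2 = -713/2*(-25) = 17825/2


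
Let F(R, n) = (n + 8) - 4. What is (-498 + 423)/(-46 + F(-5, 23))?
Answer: 75/19 ≈ 3.9474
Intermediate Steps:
F(R, n) = 4 + n (F(R, n) = (8 + n) - 4 = 4 + n)
(-498 + 423)/(-46 + F(-5, 23)) = (-498 + 423)/(-46 + (4 + 23)) = -75/(-46 + 27) = -75/(-19) = -75*(-1/19) = 75/19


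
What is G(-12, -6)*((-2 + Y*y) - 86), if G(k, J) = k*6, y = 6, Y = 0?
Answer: 6336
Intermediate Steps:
G(k, J) = 6*k
G(-12, -6)*((-2 + Y*y) - 86) = (6*(-12))*((-2 + 0*6) - 86) = -72*((-2 + 0) - 86) = -72*(-2 - 86) = -72*(-88) = 6336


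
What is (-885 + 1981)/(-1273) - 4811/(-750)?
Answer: 5302403/954750 ≈ 5.5537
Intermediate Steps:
(-885 + 1981)/(-1273) - 4811/(-750) = 1096*(-1/1273) - 4811*(-1/750) = -1096/1273 + 4811/750 = 5302403/954750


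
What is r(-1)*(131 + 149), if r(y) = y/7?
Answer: -40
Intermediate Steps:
r(y) = y/7 (r(y) = y*(⅐) = y/7)
r(-1)*(131 + 149) = ((⅐)*(-1))*(131 + 149) = -⅐*280 = -40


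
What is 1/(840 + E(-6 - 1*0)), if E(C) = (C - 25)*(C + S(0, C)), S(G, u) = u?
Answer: 1/1212 ≈ 0.00082508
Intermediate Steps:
E(C) = 2*C*(-25 + C) (E(C) = (C - 25)*(C + C) = (-25 + C)*(2*C) = 2*C*(-25 + C))
1/(840 + E(-6 - 1*0)) = 1/(840 + 2*(-6 - 1*0)*(-25 + (-6 - 1*0))) = 1/(840 + 2*(-6 + 0)*(-25 + (-6 + 0))) = 1/(840 + 2*(-6)*(-25 - 6)) = 1/(840 + 2*(-6)*(-31)) = 1/(840 + 372) = 1/1212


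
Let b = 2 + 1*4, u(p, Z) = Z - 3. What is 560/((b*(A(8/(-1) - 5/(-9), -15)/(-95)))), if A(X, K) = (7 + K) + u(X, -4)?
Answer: 5320/9 ≈ 591.11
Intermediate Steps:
u(p, Z) = -3 + Z
A(X, K) = K (A(X, K) = (7 + K) + (-3 - 4) = (7 + K) - 7 = K)
b = 6 (b = 2 + 4 = 6)
560/((b*(A(8/(-1) - 5/(-9), -15)/(-95)))) = 560/((6*(-15/(-95)))) = 560/((6*(-15*(-1/95)))) = 560/((6*(3/19))) = 560/(18/19) = 560*(19/18) = 5320/9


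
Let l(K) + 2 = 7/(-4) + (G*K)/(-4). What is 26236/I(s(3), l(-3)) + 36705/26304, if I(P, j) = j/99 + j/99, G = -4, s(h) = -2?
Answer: -5060782751/26304 ≈ -1.9240e+5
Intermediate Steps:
l(K) = -15/4 + K (l(K) = -2 + (7/(-4) - 4*K/(-4)) = -2 + (7*(-1/4) - 4*K*(-1/4)) = -2 + (-7/4 + K) = -15/4 + K)
I(P, j) = 2*j/99 (I(P, j) = j*(1/99) + j*(1/99) = j/99 + j/99 = 2*j/99)
26236/I(s(3), l(-3)) + 36705/26304 = 26236/((2*(-15/4 - 3)/99)) + 36705/26304 = 26236/(((2/99)*(-27/4))) + 36705*(1/26304) = 26236/(-3/22) + 12235/8768 = 26236*(-22/3) + 12235/8768 = -577192/3 + 12235/8768 = -5060782751/26304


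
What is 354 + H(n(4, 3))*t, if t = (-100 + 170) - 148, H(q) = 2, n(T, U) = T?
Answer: 198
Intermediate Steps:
t = -78 (t = 70 - 148 = -78)
354 + H(n(4, 3))*t = 354 + 2*(-78) = 354 - 156 = 198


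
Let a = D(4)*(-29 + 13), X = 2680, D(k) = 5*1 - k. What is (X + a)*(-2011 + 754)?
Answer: -3348648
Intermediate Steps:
D(k) = 5 - k
a = -16 (a = (5 - 1*4)*(-29 + 13) = (5 - 4)*(-16) = 1*(-16) = -16)
(X + a)*(-2011 + 754) = (2680 - 16)*(-2011 + 754) = 2664*(-1257) = -3348648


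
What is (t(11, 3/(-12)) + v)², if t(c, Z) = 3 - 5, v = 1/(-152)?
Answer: 93025/23104 ≈ 4.0264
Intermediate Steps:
v = -1/152 ≈ -0.0065789
t(c, Z) = -2
(t(11, 3/(-12)) + v)² = (-2 - 1/152)² = (-305/152)² = 93025/23104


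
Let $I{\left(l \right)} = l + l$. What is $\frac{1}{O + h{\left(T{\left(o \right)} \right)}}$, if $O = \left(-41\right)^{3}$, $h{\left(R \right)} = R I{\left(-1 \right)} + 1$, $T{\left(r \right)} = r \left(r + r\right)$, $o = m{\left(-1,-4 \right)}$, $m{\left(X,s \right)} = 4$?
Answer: $- \frac{1}{68984} \approx -1.4496 \cdot 10^{-5}$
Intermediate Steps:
$I{\left(l \right)} = 2 l$
$o = 4$
$T{\left(r \right)} = 2 r^{2}$ ($T{\left(r \right)} = r 2 r = 2 r^{2}$)
$h{\left(R \right)} = 1 - 2 R$ ($h{\left(R \right)} = R 2 \left(-1\right) + 1 = R \left(-2\right) + 1 = - 2 R + 1 = 1 - 2 R$)
$O = -68921$
$\frac{1}{O + h{\left(T{\left(o \right)} \right)}} = \frac{1}{-68921 + \left(1 - 2 \cdot 2 \cdot 4^{2}\right)} = \frac{1}{-68921 + \left(1 - 2 \cdot 2 \cdot 16\right)} = \frac{1}{-68921 + \left(1 - 64\right)} = \frac{1}{-68921 - 63} = \frac{1}{-68984} = - \frac{1}{68984}$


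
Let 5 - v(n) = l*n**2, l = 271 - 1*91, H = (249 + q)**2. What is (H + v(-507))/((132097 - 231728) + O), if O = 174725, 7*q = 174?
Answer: -1131748523/1839803 ≈ -615.15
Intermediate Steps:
q = 174/7 (q = (1/7)*174 = 174/7 ≈ 24.857)
H = 3674889/49 (H = (249 + 174/7)**2 = (1917/7)**2 = 3674889/49 ≈ 74998.)
l = 180 (l = 271 - 91 = 180)
v(n) = 5 - 180*n**2
(H + v(-507))/((132097 - 231728) + O) = (3674889/49 + (5 - 180*(-507)**2))/((132097 - 231728) + 174725) = (3674889/49 + (5 - 180*257049))/(-99631 + 174725) = (3674889/49 + (5 - 46268820))/75094 = (3674889/49 - 46268815)*(1/75094) = -2263497046/49*1/75094 = -1131748523/1839803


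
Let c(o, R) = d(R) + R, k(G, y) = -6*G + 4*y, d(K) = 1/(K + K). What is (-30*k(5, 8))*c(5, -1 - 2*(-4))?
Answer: -2970/7 ≈ -424.29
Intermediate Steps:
d(K) = 1/(2*K)
c(o, R) = R + 1/(2*R) (c(o, R) = 1/(2*R) + R = R + 1/(2*R))
(-30*k(5, 8))*c(5, -1 - 2*(-4)) = (-30*(-6*5 + 4*8))*((-1 - 2*(-4)) + 1/(2*(-1 - 2*(-4)))) = (-30*(-30 + 32))*((-1 + 8) + 1/(2*(-1 + 8))) = (-30*2)*(7 + (1/2)/7) = -60*(7 + (1/2)*(1/7)) = -60*(7 + 1/14) = -60*99/14 = -2970/7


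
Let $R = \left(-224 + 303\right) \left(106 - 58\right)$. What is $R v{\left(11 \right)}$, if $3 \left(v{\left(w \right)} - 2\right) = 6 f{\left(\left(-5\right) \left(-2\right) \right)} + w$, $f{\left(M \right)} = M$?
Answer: $97328$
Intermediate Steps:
$v{\left(w \right)} = 22 + \frac{w}{3}$ ($v{\left(w \right)} = 2 + \frac{6 \left(\left(-5\right) \left(-2\right)\right) + w}{3} = 2 + \frac{6 \cdot 10 + w}{3} = 2 + \frac{60 + w}{3} = 2 + \left(20 + \frac{w}{3}\right) = 22 + \frac{w}{3}$)
$R = 3792$ ($R = 79 \cdot 48 = 3792$)
$R v{\left(11 \right)} = 3792 \left(22 + \frac{1}{3} \cdot 11\right) = 3792 \left(22 + \frac{11}{3}\right) = 3792 \cdot \frac{77}{3} = 97328$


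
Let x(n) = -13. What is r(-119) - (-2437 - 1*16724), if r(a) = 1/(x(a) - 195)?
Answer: 3985487/208 ≈ 19161.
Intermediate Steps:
r(a) = -1/208 (r(a) = 1/(-13 - 195) = 1/(-208) = -1/208)
r(-119) - (-2437 - 1*16724) = -1/208 - (-2437 - 1*16724) = -1/208 - (-2437 - 16724) = -1/208 - 1*(-19161) = -1/208 + 19161 = 3985487/208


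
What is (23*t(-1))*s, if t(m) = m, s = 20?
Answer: -460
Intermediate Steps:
(23*t(-1))*s = (23*(-1))*20 = -23*20 = -460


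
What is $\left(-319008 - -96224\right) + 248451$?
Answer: $25667$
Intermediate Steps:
$\left(-319008 - -96224\right) + 248451 = \left(-319008 + 96224\right) + 248451 = -222784 + 248451 = 25667$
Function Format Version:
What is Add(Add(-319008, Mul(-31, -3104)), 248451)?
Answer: 25667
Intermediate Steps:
Add(Add(-319008, Mul(-31, -3104)), 248451) = Add(Add(-319008, 96224), 248451) = Add(-222784, 248451) = 25667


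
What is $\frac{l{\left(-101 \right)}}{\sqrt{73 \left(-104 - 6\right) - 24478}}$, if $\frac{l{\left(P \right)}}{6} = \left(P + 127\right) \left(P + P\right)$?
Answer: $\frac{5252 i \sqrt{903}}{903} \approx 174.78 i$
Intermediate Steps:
$l{\left(P \right)} = 12 P \left(127 + P\right)$ ($l{\left(P \right)} = 6 \left(P + 127\right) \left(P + P\right) = 6 \left(127 + P\right) 2 P = 6 \cdot 2 P \left(127 + P\right) = 12 P \left(127 + P\right)$)
$\frac{l{\left(-101 \right)}}{\sqrt{73 \left(-104 - 6\right) - 24478}} = \frac{12 \left(-101\right) \left(127 - 101\right)}{\sqrt{73 \left(-104 - 6\right) - 24478}} = \frac{12 \left(-101\right) 26}{\sqrt{73 \left(-110\right) - 24478}} = - \frac{31512}{\sqrt{-8030 - 24478}} = - \frac{31512}{\sqrt{-32508}} = - \frac{31512}{6 i \sqrt{903}} = - 31512 \left(- \frac{i \sqrt{903}}{5418}\right) = \frac{5252 i \sqrt{903}}{903}$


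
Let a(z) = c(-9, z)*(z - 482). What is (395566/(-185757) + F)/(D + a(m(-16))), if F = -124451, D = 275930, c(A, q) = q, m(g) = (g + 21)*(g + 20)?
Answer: -23118039973/49539534330 ≈ -0.46666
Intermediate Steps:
m(g) = (20 + g)*(21 + g) (m(g) = (21 + g)*(20 + g) = (20 + g)*(21 + g))
a(z) = z*(-482 + z) (a(z) = z*(z - 482) = z*(-482 + z))
(395566/(-185757) + F)/(D + a(m(-16))) = (395566/(-185757) - 124451)/(275930 + (420 + (-16)² + 41*(-16))*(-482 + (420 + (-16)² + 41*(-16)))) = (395566*(-1/185757) - 124451)/(275930 + (420 + 256 - 656)*(-482 + (420 + 256 - 656))) = (-395566/185757 - 124451)/(275930 + 20*(-482 + 20)) = -23118039973/(185757*(275930 + 20*(-462))) = -23118039973/(185757*(275930 - 9240)) = -23118039973/185757/266690 = -23118039973/185757*1/266690 = -23118039973/49539534330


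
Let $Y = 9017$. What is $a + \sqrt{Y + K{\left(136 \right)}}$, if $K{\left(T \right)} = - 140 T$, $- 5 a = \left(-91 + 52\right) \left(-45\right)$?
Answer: $-351 + i \sqrt{10023} \approx -351.0 + 100.11 i$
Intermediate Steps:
$a = -351$ ($a = - \frac{\left(-91 + 52\right) \left(-45\right)}{5} = - \frac{\left(-39\right) \left(-45\right)}{5} = \left(- \frac{1}{5}\right) 1755 = -351$)
$a + \sqrt{Y + K{\left(136 \right)}} = -351 + \sqrt{9017 - 19040} = -351 + \sqrt{-10023} = -351 + i \sqrt{10023}$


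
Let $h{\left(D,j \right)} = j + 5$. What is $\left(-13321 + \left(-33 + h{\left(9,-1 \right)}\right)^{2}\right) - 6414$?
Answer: $-18894$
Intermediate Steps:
$h{\left(D,j \right)} = 5 + j$
$\left(-13321 + \left(-33 + h{\left(9,-1 \right)}\right)^{2}\right) - 6414 = \left(-13321 + \left(-33 + \left(5 - 1\right)\right)^{2}\right) - 6414 = \left(-13321 + \left(-33 + 4\right)^{2}\right) - 6414 = \left(-13321 + \left(-29\right)^{2}\right) - 6414 = \left(-13321 + 841\right) - 6414 = -12480 - 6414 = -18894$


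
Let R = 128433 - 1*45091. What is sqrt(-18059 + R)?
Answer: sqrt(65283) ≈ 255.51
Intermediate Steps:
R = 83342 (R = 128433 - 45091 = 83342)
sqrt(-18059 + R) = sqrt(-18059 + 83342) = sqrt(65283)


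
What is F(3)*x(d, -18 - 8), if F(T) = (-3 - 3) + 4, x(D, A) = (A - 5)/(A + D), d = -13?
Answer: -62/39 ≈ -1.5897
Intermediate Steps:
x(D, A) = (-5 + A)/(A + D)
F(T) = -2 (F(T) = -6 + 4 = -2)
F(3)*x(d, -18 - 8) = -2*(-5 + (-18 - 8))/((-18 - 8) - 13) = -2*(-5 - 26)/(-26 - 13) = -2*(-31)/(-39) = -(-2)*(-31)/39 = -2*31/39 = -62/39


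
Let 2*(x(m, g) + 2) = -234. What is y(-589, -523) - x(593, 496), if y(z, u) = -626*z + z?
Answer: 368244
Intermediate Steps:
y(z, u) = -625*z
x(m, g) = -119 (x(m, g) = -2 + (½)*(-234) = -2 - 117 = -119)
y(-589, -523) - x(593, 496) = -625*(-589) - 1*(-119) = 368125 + 119 = 368244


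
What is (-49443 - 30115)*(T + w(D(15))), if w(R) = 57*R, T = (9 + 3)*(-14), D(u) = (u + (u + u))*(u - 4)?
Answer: -2231363226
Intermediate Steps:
D(u) = 3*u*(-4 + u) (D(u) = (u + 2*u)*(-4 + u) = (3*u)*(-4 + u) = 3*u*(-4 + u))
T = -168 (T = 12*(-14) = -168)
(-49443 - 30115)*(T + w(D(15))) = (-49443 - 30115)*(-168 + 57*(3*15*(-4 + 15))) = -79558*(-168 + 57*(3*15*11)) = -79558*(-168 + 57*495) = -79558*(-168 + 28215) = -79558*28047 = -2231363226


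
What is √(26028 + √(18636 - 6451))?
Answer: √(26028 + √12185) ≈ 161.67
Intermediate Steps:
√(26028 + √(18636 - 6451)) = √(26028 + √12185)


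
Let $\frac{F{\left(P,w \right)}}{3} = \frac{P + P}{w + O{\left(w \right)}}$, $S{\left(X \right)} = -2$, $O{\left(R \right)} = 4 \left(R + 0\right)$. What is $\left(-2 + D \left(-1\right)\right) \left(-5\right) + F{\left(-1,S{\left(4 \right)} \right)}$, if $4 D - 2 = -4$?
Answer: $\frac{81}{10} \approx 8.1$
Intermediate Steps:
$D = - \frac{1}{2}$ ($D = \frac{1}{2} + \frac{1}{4} \left(-4\right) = \frac{1}{2} - 1 = - \frac{1}{2} \approx -0.5$)
$O{\left(R \right)} = 4 R$
$F{\left(P,w \right)} = \frac{6 P}{5 w}$ ($F{\left(P,w \right)} = 3 \frac{P + P}{w + 4 w} = 3 \frac{2 P}{5 w} = \frac{6 P}{5 w}$)
$\left(-2 + D \left(-1\right)\right) \left(-5\right) + F{\left(-1,S{\left(4 \right)} \right)} = \left(-2 - - \frac{1}{2}\right) \left(-5\right) + \frac{6}{5} \left(-1\right) \frac{1}{-2} = \left(-2 + \frac{1}{2}\right) \left(-5\right) + \frac{6}{5} \left(-1\right) \left(- \frac{1}{2}\right) = \left(- \frac{3}{2}\right) \left(-5\right) + \frac{3}{5} = \frac{15}{2} + \frac{3}{5} = \frac{81}{10}$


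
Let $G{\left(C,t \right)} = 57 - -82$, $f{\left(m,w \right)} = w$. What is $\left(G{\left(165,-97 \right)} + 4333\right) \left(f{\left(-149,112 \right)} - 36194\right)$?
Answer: $-161358704$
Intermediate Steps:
$G{\left(C,t \right)} = 139$ ($G{\left(C,t \right)} = 57 + 82 = 139$)
$\left(G{\left(165,-97 \right)} + 4333\right) \left(f{\left(-149,112 \right)} - 36194\right) = \left(139 + 4333\right) \left(112 - 36194\right) = 4472 \left(-36082\right) = -161358704$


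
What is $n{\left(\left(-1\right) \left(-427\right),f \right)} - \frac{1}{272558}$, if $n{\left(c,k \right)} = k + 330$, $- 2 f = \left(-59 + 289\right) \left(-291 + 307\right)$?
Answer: $- \frac{411562581}{272558} \approx -1510.0$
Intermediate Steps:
$f = -1840$ ($f = - \frac{\left(-59 + 289\right) \left(-291 + 307\right)}{2} = - \frac{230 \cdot 16}{2} = \left(- \frac{1}{2}\right) 3680 = -1840$)
$n{\left(c,k \right)} = 330 + k$
$n{\left(\left(-1\right) \left(-427\right),f \right)} - \frac{1}{272558} = \left(330 - 1840\right) - \frac{1}{272558} = -1510 - \frac{1}{272558} = - \frac{411562581}{272558}$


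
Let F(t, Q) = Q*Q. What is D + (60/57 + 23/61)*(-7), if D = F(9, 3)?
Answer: -1168/1159 ≈ -1.0078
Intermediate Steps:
F(t, Q) = Q²
D = 9 (D = 3² = 9)
D + (60/57 + 23/61)*(-7) = 9 + (60/57 + 23/61)*(-7) = 9 + (60*(1/57) + 23*(1/61))*(-7) = 9 + (20/19 + 23/61)*(-7) = 9 + (1657/1159)*(-7) = 9 - 11599/1159 = -1168/1159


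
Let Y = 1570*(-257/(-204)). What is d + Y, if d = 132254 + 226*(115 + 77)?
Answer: 18117637/102 ≈ 1.7762e+5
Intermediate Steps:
d = 175646 (d = 132254 + 226*192 = 132254 + 43392 = 175646)
Y = 201745/102 (Y = 1570*(-257*(-1/204)) = 1570*(257/204) = 201745/102 ≈ 1977.9)
d + Y = 175646 + 201745/102 = 18117637/102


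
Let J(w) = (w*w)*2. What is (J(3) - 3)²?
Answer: 225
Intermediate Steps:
J(w) = 2*w² (J(w) = w²*2 = 2*w²)
(J(3) - 3)² = (2*3² - 3)² = (2*9 - 3)² = (18 - 3)² = 15² = 225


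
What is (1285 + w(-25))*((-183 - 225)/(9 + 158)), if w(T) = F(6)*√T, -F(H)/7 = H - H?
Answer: -524280/167 ≈ -3139.4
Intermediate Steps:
F(H) = 0 (F(H) = -7*(H - H) = -7*0 = 0)
w(T) = 0 (w(T) = 0*√T = 0)
(1285 + w(-25))*((-183 - 225)/(9 + 158)) = (1285 + 0)*((-183 - 225)/(9 + 158)) = 1285*(-408/167) = -524280/167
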